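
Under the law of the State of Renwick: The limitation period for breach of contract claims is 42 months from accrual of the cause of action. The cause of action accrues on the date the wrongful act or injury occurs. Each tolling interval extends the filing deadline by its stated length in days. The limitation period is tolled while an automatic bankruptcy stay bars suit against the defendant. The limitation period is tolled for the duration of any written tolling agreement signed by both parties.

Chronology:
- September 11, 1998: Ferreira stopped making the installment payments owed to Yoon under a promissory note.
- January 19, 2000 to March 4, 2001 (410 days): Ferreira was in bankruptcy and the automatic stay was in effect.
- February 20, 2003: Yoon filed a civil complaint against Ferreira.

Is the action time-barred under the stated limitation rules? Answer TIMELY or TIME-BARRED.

The limitation period began to run on September 11, 1998.
The untolled deadline — 42 months after September 11, 1998 — is March 11, 2002.
The period was tolled for 410 days by the automatic bankruptcy stay (January 19, 2000 to March 4, 2001), pushing the deadline to April 25, 2003.
The February 20, 2003 filing precedes the April 25, 2003 deadline; the claim is timely.

TIMELY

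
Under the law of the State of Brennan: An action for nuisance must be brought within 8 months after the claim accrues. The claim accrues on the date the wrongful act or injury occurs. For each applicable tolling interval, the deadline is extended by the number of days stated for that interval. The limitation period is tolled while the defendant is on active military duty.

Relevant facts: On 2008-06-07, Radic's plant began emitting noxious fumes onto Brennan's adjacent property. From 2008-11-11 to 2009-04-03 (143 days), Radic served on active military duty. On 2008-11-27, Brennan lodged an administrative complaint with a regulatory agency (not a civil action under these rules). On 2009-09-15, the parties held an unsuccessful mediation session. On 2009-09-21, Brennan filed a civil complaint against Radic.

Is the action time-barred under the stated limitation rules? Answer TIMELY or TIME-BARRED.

The limitation period began to run on 2008-06-07.
Adding the 8 months base period to 2008-06-07 gives a deadline of 2009-02-07, before any tolling.
The period was tolled for 143 days by the defendant's active military service (2008-11-11 to 2009-04-03), pushing the deadline to 2009-06-30.
None of the other events listed affects the running of the period under the stated rules.
Brennan filed on 2009-09-21, after the 2009-06-30 deadline, so the action is time-barred.

TIME-BARRED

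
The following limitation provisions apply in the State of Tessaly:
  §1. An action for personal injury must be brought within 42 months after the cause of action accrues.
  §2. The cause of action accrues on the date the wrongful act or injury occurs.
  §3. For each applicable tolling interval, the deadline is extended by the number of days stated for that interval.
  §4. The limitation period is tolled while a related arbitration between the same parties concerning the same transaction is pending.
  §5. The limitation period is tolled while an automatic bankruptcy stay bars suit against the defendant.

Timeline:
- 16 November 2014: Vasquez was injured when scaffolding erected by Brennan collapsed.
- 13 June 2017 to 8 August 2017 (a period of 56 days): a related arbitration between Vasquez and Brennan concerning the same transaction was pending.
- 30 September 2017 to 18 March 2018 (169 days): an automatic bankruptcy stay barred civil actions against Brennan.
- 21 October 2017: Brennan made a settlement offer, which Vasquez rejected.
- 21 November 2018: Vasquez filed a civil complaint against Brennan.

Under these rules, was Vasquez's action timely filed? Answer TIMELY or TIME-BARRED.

TIMELY

The claim accrued on 16 November 2014, when the wrongful act occurred.
Adding the 42 months base period to 16 November 2014 gives a deadline of 16 May 2018, before any tolling.
Because the pending related arbitration ran from 13 June 2017 to 8 August 2017, the deadline is extended by 56 days to 11 July 2018.
Because the automatic bankruptcy stay ran from 30 September 2017 to 18 March 2018, the deadline is extended by 169 days to 27 December 2018.
None of the other events listed affects the running of the period under the stated rules.
Vasquez filed on 21 November 2018, before the 27 December 2018 deadline, so the action is timely.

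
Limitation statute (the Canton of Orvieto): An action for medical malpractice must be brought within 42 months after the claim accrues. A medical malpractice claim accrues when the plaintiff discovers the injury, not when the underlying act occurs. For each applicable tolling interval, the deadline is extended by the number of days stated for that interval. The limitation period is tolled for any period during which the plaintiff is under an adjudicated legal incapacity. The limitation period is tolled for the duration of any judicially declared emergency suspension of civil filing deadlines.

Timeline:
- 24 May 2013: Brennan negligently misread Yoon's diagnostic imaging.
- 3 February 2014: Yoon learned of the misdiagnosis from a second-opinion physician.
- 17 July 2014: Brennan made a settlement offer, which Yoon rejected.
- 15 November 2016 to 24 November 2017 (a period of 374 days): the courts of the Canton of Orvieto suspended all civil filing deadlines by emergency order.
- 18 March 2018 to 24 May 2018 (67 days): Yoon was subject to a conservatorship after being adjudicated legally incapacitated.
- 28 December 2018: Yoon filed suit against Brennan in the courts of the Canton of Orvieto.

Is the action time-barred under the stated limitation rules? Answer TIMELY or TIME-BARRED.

TIME-BARRED

The claim did not accrue until Yoon discovered the injury on 3 February 2014; the 24 May 2013 act date does not start the clock under the stated rule.
The untolled deadline — 42 months after 3 February 2014 — is 3 August 2017.
The emergency suspension of filing deadlines from 15 November 2016 to 24 November 2017 tolled the period for 374 days, extending the deadline to 12 August 2018.
The plaintiff's legal incapacity from 18 March 2018 to 24 May 2018 tolled the period for 67 days, extending the deadline to 18 October 2018.
None of the other events listed affects the running of the period under the stated rules.
Yoon filed on 28 December 2018, after the 18 October 2018 deadline, so the action is time-barred.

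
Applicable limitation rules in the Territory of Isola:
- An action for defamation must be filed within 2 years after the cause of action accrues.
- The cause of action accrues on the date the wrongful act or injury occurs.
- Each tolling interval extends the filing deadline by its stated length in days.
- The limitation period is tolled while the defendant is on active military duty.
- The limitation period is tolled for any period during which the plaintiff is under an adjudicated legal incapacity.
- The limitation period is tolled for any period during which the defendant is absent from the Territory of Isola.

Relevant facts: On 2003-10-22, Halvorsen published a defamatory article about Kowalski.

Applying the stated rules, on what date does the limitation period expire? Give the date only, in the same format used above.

2005-10-22

The claim accrued on 2003-10-22, when the wrongful act occurred.
The untolled deadline — 2 years after 2003-10-22 — is 2005-10-22.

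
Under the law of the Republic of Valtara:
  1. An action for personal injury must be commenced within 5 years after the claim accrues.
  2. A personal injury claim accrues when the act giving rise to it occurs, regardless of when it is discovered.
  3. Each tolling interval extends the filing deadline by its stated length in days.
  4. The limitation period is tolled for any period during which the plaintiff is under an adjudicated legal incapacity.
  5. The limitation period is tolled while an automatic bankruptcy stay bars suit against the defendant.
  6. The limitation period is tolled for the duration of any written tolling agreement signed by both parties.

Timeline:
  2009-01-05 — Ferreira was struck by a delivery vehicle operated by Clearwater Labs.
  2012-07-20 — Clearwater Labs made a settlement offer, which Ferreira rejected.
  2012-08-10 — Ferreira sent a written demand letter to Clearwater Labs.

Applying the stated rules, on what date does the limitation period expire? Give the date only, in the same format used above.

2014-01-05

The limitation period began to run on 2009-01-05.
5 years from 2009-01-05 is 2014-01-05.
Nothing else in the chronology tolls or restarts the period.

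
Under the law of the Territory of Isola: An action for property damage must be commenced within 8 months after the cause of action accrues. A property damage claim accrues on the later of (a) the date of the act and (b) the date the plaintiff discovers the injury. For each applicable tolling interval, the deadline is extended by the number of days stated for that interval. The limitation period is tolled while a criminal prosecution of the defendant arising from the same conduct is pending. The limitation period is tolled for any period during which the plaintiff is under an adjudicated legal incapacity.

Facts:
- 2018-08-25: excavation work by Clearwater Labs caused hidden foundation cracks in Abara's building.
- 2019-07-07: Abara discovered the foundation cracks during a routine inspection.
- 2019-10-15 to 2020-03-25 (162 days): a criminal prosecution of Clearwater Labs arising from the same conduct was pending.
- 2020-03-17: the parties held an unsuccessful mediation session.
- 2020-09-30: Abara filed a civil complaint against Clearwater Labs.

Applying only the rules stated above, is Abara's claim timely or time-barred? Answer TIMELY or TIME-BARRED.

The claim accrued on 2019-07-07 — the later of the 2018-08-25 act and the 2019-07-07 discovery.
Adding the 8 months base period to 2019-07-07 gives a deadline of 2020-03-07, before any tolling.
Because the pending criminal prosecution ran from 2019-10-15 to 2020-03-25, the deadline is extended by 162 days to 2020-08-16.
Nothing else in the chronology tolls or restarts the period.
The 2020-09-30 filing falls after the 2020-08-16 deadline; the claim is time-barred.

TIME-BARRED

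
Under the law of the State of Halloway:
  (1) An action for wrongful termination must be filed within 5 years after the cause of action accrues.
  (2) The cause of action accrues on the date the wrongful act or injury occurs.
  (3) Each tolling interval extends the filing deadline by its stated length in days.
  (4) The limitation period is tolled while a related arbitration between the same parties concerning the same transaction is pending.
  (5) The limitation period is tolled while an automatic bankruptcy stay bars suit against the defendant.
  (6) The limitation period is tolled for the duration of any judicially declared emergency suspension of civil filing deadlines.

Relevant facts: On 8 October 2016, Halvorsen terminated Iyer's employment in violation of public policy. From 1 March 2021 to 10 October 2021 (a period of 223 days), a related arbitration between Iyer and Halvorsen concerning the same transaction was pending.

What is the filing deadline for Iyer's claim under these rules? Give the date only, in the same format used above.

The limitation period began to run on 8 October 2016.
The untolled deadline — 5 years after 8 October 2016 — is 8 October 2021.
The period was tolled for 223 days by the pending related arbitration (1 March 2021 to 10 October 2021), pushing the deadline to 19 May 2022.

19 May 2022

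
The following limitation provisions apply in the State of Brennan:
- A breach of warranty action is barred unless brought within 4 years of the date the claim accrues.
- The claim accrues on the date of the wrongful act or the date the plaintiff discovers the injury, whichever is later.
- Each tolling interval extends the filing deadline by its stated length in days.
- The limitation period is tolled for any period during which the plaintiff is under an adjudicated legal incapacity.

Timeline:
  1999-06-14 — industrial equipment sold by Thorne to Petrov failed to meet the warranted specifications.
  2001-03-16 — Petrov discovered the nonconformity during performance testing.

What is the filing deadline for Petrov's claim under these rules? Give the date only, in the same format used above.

Because discovery on 2001-03-16 post-dates the 1999-06-14 act, accrual under the later-of rule falls on 2001-03-16.
4 years from 2001-03-16 is 2005-03-16.

2005-03-16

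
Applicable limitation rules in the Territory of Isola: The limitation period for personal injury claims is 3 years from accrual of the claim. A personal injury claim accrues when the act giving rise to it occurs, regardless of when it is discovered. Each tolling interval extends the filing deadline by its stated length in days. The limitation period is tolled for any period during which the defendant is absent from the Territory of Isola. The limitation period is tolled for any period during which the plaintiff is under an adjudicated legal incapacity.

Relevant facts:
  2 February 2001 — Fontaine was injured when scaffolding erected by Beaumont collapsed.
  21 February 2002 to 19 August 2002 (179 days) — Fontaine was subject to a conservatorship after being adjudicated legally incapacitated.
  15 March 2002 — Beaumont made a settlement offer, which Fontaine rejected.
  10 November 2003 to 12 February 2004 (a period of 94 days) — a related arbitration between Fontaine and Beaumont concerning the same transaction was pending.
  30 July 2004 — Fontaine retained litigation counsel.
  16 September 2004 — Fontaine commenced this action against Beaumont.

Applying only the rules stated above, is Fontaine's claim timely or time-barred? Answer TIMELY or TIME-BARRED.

TIME-BARRED

The claim accrued on 2 February 2001, when the wrongful act occurred.
3 years from 2 February 2001 is 2 February 2004.
The period was tolled for 179 days by the plaintiff's legal incapacity (21 February 2002 to 19 August 2002), pushing the deadline to 30 July 2004.
The pending related arbitration from 10 November 2003 to 12 February 2004 does not toll the period, because no stated rule makes a pending arbitration a tolling event.
None of the other events listed affects the running of the period under the stated rules.
Fontaine filed on 16 September 2004, after the 30 July 2004 deadline, so the action is time-barred.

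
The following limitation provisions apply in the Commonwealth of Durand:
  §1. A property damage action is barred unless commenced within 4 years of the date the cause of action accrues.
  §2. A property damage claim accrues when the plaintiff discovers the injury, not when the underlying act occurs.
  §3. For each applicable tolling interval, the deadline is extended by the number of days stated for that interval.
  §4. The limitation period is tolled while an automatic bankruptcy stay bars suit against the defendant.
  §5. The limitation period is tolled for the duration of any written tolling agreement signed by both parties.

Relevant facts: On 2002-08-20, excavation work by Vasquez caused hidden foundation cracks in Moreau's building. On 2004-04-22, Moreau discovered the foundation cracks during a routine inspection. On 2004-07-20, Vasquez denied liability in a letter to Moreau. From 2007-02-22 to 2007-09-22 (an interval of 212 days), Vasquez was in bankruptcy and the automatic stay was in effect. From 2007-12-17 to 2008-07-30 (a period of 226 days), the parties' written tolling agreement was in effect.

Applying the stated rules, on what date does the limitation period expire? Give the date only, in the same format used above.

2009-07-04

Under the discovery rule, the claim accrued on 2004-04-22, when Moreau discovered the injury — not on the 2002-08-20 date of the underlying act.
Adding the 4 years base period to 2004-04-22 gives a deadline of 2008-04-22, before any tolling.
Because the automatic bankruptcy stay ran from 2007-02-22 to 2007-09-22, the deadline is extended by 212 days to 2008-11-20.
The period was tolled for 226 days by the written tolling agreement (2007-12-17 to 2008-07-30), pushing the deadline to 2009-07-04.
The other events in the timeline have no effect on the limitation period under the stated rules.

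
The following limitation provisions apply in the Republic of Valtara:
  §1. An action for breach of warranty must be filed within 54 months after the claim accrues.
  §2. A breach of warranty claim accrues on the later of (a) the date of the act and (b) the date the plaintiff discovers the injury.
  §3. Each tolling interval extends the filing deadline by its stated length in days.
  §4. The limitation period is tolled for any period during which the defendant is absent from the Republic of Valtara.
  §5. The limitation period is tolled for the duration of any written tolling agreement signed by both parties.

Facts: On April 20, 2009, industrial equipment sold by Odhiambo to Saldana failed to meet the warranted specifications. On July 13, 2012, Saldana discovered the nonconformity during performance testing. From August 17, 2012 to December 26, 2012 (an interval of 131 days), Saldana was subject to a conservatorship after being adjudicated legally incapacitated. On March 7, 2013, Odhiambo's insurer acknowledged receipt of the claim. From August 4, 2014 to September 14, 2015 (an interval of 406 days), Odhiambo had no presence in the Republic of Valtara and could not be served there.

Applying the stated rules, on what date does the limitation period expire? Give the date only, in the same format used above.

February 23, 2018

Taking the later of the act (April 20, 2009) and discovery (July 13, 2012), the claim accrued on July 13, 2012.
54 months from July 13, 2012 is January 13, 2017.
Because the defendant's absence from the jurisdiction ran from August 4, 2014 to September 14, 2015, the deadline is extended by 406 days to February 23, 2018.
Although the plaintiff's incapacity ran from August 17, 2012 to December 26, 2012, the stated rules do not make that a tolling event, so it is disregarded.
The other events in the timeline have no effect on the limitation period under the stated rules.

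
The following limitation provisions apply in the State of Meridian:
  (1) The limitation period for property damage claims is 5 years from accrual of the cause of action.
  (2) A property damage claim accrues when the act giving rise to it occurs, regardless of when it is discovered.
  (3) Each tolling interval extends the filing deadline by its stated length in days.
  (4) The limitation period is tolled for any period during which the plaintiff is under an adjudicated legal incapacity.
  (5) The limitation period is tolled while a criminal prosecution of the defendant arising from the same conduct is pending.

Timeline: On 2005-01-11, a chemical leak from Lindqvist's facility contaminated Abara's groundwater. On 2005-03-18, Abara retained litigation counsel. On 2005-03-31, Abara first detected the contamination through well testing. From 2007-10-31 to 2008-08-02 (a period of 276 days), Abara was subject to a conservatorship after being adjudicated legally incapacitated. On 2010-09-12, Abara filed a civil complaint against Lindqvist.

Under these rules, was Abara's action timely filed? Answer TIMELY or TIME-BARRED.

TIMELY

The claim accrued on 2005-01-11, when the wrongful act occurred; under the stated occurrence rule the 2005-03-31 discovery does not delay accrual.
Adding the 5 years base period to 2005-01-11 gives a deadline of 2010-01-11, before any tolling.
The period was tolled for 276 days by the plaintiff's legal incapacity (2007-10-31 to 2008-08-02), pushing the deadline to 2010-10-14.
The other events in the timeline have no effect on the limitation period under the stated rules.
The 2010-09-12 filing precedes the 2010-10-14 deadline; the claim is timely.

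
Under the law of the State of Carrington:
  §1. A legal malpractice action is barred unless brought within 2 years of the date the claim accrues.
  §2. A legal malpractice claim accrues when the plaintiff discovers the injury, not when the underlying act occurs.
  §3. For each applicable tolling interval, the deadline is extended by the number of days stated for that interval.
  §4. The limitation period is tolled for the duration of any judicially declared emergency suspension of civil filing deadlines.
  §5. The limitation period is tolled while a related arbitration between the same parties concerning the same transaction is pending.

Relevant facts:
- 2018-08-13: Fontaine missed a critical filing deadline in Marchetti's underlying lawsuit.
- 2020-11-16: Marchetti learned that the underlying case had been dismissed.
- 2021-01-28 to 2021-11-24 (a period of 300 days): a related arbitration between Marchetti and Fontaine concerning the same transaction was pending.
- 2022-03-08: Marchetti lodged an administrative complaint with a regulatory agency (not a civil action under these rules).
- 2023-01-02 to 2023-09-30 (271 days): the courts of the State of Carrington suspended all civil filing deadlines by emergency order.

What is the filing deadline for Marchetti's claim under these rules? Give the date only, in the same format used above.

2024-06-09

Accrual is tied to discovery, so the period began on 2020-11-16 rather than on 2018-08-13 when the act occurred.
2 years from 2020-11-16 is 2022-11-16.
Because the pending related arbitration ran from 2021-01-28 to 2021-11-24, the deadline is extended by 300 days to 2023-09-12.
Because the emergency suspension of filing deadlines ran from 2023-01-02 to 2023-09-30, the deadline is extended by 271 days to 2024-06-09.
The other events in the timeline have no effect on the limitation period under the stated rules.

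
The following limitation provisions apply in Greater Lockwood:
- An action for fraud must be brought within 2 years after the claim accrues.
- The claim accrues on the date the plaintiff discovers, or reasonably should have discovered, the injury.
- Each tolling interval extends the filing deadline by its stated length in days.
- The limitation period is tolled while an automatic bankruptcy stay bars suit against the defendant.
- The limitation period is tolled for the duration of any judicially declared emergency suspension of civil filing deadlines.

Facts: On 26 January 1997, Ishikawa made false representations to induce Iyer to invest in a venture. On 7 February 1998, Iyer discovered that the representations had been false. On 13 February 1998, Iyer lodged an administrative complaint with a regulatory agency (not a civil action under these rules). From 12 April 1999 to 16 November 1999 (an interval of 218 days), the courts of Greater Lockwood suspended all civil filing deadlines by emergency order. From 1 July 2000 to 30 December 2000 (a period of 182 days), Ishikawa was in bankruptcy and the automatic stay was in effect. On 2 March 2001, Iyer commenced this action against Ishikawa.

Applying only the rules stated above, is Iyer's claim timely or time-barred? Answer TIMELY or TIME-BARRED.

TIMELY

The claim did not accrue until Iyer discovered the injury on 7 February 1998; the 26 January 1997 act date does not start the clock under the stated rule.
2 years from 7 February 1998 is 7 February 2000.
The period was tolled for 218 days by the emergency suspension of filing deadlines (12 April 1999 to 16 November 1999), pushing the deadline to 12 September 2000.
The period was tolled for 182 days by the automatic bankruptcy stay (1 July 2000 to 30 December 2000), pushing the deadline to 13 March 2001.
Nothing else in the chronology tolls or restarts the period.
Iyer filed on 2 March 2001, before the 13 March 2001 deadline, so the action is timely.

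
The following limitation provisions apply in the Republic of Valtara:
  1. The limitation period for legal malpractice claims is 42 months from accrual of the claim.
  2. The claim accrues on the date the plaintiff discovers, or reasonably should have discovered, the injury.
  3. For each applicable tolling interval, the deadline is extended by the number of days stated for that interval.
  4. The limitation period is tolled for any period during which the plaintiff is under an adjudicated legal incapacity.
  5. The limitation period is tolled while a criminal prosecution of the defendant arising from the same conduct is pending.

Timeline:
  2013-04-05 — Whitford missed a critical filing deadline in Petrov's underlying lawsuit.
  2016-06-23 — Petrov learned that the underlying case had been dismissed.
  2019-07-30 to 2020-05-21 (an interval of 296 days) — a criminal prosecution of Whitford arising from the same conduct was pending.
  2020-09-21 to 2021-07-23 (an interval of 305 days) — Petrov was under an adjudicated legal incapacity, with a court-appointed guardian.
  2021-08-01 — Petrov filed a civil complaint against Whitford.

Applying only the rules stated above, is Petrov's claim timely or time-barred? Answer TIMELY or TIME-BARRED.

Under the discovery rule, the claim accrued on 2016-06-23, when Petrov discovered the injury — not on the 2013-04-05 date of the underlying act.
Adding the 42 months base period to 2016-06-23 gives a deadline of 2019-12-23, before any tolling.
Because the pending criminal prosecution ran from 2019-07-30 to 2020-05-21, the deadline is extended by 296 days to 2020-10-14.
The period was tolled for 305 days by the plaintiff's legal incapacity (2020-09-21 to 2021-07-23), pushing the deadline to 2021-08-15.
Filing on 2021-08-01 beat the 2021-08-15 deadline — the action is timely.

TIMELY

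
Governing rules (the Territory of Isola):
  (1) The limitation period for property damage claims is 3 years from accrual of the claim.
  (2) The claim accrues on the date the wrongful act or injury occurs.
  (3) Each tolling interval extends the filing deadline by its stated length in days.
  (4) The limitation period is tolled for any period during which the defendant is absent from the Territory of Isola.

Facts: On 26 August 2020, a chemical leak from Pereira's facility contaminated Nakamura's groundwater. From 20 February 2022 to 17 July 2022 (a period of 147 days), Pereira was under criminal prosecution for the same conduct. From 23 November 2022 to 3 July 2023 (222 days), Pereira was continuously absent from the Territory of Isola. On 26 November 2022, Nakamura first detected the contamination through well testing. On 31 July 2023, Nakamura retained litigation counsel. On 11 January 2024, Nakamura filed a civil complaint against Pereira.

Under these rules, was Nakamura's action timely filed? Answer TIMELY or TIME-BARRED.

TIMELY

Accrual is governed by the date of the act, so the period began to run on 26 August 2020; the later discovery on 26 November 2022 is irrelevant under the stated rule.
3 years from 26 August 2020 is 26 August 2023.
The period was tolled for 222 days by the defendant's absence from the jurisdiction (23 November 2022 to 3 July 2023), pushing the deadline to 4 April 2024.
No stated provision tolls the period for a criminal prosecution, so the interval from 20 February 2022 to 17 July 2022 has no effect on the deadline.
None of the other events listed affects the running of the period under the stated rules.
Filing on 11 January 2024 beat the 4 April 2024 deadline — the action is timely.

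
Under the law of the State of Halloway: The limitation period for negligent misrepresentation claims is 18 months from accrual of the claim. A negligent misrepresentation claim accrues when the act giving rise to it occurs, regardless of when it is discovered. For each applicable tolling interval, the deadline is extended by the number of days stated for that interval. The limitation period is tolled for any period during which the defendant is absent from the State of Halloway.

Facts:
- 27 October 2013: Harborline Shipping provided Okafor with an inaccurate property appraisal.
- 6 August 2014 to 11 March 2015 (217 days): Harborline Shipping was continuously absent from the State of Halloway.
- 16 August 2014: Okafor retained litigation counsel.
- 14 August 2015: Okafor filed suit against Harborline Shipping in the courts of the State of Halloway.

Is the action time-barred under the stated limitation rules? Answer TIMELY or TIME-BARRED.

TIMELY

The limitation period began to run on 27 October 2013.
The untolled deadline — 18 months after 27 October 2013 — is 27 April 2015.
The period was tolled for 217 days by the defendant's absence from the jurisdiction (6 August 2014 to 11 March 2015), pushing the deadline to 30 November 2015.
Nothing else in the chronology tolls or restarts the period.
Okafor filed on 14 August 2015, before the 30 November 2015 deadline, so the action is timely.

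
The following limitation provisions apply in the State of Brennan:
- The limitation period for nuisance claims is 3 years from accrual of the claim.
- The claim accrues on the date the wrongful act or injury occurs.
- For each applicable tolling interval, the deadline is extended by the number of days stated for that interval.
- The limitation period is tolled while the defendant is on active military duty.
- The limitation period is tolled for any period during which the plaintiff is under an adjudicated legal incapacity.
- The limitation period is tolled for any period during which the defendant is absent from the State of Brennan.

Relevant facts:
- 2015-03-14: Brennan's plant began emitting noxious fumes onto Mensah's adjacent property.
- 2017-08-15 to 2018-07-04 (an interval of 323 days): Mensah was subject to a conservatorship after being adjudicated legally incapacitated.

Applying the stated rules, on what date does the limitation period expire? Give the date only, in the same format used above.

2019-01-31

The claim accrued on 2015-03-14, when the wrongful act occurred.
3 years from 2015-03-14 is 2018-03-14.
The period was tolled for 323 days by the plaintiff's legal incapacity (2017-08-15 to 2018-07-04), pushing the deadline to 2019-01-31.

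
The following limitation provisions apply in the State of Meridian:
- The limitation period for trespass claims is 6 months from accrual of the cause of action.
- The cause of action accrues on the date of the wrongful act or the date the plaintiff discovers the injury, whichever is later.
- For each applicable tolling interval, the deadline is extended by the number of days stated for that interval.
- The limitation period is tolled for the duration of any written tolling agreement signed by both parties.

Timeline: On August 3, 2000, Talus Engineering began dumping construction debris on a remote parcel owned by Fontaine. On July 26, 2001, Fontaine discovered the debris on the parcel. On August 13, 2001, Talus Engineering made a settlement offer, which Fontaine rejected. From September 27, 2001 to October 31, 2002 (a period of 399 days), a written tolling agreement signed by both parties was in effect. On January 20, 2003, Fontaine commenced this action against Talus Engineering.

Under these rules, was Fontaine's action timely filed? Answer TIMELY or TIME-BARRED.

Because discovery on July 26, 2001 post-dates the August 3, 2000 act, accrual under the later-of rule falls on July 26, 2001.
6 months from July 26, 2001 is January 26, 2002.
The period was tolled for 399 days by the written tolling agreement (September 27, 2001 to October 31, 2002), pushing the deadline to March 1, 2003.
Nothing else in the chronology tolls or restarts the period.
Fontaine filed on January 20, 2003, before the March 1, 2003 deadline, so the action is timely.

TIMELY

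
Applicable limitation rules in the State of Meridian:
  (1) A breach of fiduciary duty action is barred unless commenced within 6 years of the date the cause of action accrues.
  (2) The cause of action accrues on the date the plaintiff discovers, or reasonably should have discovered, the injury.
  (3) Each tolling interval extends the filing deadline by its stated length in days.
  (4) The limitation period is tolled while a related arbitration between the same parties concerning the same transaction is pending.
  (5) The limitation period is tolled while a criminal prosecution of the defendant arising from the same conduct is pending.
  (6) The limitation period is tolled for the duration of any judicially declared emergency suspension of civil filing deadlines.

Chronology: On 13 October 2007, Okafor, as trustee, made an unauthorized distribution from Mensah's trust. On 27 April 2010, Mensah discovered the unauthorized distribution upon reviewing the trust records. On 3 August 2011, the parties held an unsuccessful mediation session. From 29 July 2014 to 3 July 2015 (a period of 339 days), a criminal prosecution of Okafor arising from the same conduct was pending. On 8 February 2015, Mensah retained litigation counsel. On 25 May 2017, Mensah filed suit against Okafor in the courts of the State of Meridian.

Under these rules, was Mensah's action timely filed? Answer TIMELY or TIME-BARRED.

Accrual is tied to discovery, so the period began on 27 April 2010 rather than on 13 October 2007 when the act occurred.
The untolled deadline — 6 years after 27 April 2010 — is 27 April 2016.
The pending criminal prosecution from 29 July 2014 to 3 July 2015 tolled the period for 339 days, extending the deadline to 1 April 2017.
Nothing else in the chronology tolls or restarts the period.
Filing on 25 May 2017 missed the 1 April 2017 deadline — the action is time-barred.

TIME-BARRED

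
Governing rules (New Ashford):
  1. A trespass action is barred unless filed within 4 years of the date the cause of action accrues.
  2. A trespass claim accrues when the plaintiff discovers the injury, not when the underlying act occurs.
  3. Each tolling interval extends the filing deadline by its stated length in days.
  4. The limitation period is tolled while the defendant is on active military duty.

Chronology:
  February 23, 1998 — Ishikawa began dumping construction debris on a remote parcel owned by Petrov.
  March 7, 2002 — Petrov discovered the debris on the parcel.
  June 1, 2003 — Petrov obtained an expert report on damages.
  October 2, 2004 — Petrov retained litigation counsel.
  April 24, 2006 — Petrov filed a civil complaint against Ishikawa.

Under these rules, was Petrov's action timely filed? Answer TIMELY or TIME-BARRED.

Under the discovery rule, the claim accrued on March 7, 2002, when Petrov discovered the injury — not on the February 23, 1998 date of the underlying act.
4 years from March 7, 2002 is March 7, 2006.
None of the other events listed affects the running of the period under the stated rules.
Petrov filed on April 24, 2006, after the March 7, 2006 deadline, so the action is time-barred.

TIME-BARRED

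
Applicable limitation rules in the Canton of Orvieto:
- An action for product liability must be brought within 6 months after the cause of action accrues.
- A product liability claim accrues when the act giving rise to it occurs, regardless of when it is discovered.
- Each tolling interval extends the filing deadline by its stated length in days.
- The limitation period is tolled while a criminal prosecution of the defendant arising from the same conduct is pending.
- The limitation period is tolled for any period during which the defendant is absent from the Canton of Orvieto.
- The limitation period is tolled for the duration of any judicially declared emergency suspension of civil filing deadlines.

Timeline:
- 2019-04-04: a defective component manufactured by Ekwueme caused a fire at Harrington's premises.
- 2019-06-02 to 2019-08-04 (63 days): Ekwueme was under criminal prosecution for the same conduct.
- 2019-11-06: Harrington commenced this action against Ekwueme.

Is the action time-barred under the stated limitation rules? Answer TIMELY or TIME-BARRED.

TIMELY

The limitation period began to run on 2019-04-04.
6 months from 2019-04-04 is 2019-10-04.
The pending criminal prosecution from 2019-06-02 to 2019-08-04 tolled the period for 63 days, extending the deadline to 2019-12-06.
Filing on 2019-11-06 beat the 2019-12-06 deadline — the action is timely.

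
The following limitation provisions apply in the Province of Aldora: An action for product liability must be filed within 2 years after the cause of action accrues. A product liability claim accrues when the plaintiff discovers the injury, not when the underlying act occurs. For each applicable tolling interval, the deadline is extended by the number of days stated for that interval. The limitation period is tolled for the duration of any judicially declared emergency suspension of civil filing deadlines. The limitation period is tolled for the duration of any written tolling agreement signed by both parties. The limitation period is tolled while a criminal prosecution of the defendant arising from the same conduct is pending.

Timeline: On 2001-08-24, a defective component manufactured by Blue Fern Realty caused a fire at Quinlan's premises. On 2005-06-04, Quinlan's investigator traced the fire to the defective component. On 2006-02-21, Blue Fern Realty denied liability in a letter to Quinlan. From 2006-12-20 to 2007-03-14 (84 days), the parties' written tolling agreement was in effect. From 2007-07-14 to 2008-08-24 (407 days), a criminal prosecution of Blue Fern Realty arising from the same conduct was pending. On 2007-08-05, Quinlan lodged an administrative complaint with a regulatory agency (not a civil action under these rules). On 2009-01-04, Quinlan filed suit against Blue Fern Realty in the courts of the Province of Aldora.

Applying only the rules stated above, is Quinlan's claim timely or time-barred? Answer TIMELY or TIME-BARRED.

The claim did not accrue until Quinlan discovered the injury on 2005-06-04; the 2001-08-24 act date does not start the clock under the stated rule.
Adding the 2 years base period to 2005-06-04 gives a deadline of 2007-06-04, before any tolling.
The written tolling agreement from 2006-12-20 to 2007-03-14 tolled the period for 84 days, extending the deadline to 2007-08-27.
The period was tolled for 407 days by the pending criminal prosecution (2007-07-14 to 2008-08-24), pushing the deadline to 2008-10-07.
The other events in the timeline have no effect on the limitation period under the stated rules.
Filing on 2009-01-04 missed the 2008-10-07 deadline — the action is time-barred.

TIME-BARRED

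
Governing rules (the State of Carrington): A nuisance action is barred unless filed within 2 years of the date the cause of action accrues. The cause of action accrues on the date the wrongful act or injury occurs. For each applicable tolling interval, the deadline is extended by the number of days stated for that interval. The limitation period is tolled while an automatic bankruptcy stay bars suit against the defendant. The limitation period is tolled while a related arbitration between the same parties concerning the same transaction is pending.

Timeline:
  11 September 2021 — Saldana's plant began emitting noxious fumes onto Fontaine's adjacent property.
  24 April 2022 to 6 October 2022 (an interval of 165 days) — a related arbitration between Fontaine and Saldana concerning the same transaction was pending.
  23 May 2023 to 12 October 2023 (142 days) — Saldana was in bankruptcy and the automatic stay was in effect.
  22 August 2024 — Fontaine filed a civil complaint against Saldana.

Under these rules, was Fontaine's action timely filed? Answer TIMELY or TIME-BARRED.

The claim accrued on 11 September 2021, when the wrongful act occurred.
2 years from 11 September 2021 is 11 September 2023.
Because the pending related arbitration ran from 24 April 2022 to 6 October 2022, the deadline is extended by 165 days to 23 February 2024.
Because the automatic bankruptcy stay ran from 23 May 2023 to 12 October 2023, the deadline is extended by 142 days to 14 July 2024.
The 22 August 2024 filing falls after the 14 July 2024 deadline; the claim is time-barred.

TIME-BARRED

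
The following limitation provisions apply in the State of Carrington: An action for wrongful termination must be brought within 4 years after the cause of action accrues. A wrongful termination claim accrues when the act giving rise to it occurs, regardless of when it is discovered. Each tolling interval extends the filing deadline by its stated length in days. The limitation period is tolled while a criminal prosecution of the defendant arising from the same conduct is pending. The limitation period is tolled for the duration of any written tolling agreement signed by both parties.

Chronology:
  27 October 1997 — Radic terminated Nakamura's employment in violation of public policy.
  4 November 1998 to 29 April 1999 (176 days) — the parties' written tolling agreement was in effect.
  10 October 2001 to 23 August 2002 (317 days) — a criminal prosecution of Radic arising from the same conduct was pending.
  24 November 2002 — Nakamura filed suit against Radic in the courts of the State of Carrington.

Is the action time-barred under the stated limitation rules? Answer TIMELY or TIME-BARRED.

The claim accrued on 27 October 1997, when the wrongful act occurred.
The untolled deadline — 4 years after 27 October 1997 — is 27 October 2001.
Because the written tolling agreement ran from 4 November 1998 to 29 April 1999, the deadline is extended by 176 days to 21 April 2002.
Because the pending criminal prosecution ran from 10 October 2001 to 23 August 2002, the deadline is extended by 317 days to 4 March 2003.
The 24 November 2002 filing precedes the 4 March 2003 deadline; the claim is timely.

TIMELY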